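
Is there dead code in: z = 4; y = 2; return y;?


z is assigned but never read
Dead: 'z = 4'


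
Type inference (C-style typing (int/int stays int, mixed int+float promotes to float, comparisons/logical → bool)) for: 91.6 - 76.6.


Operand types: float - float
Rule: mixed int/float promotes to float; int/int stays int
Result type: float


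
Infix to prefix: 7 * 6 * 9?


left-to-right (same/higher precedence on left): tree is (* (* 7 6) 9)
Prefix: * * 7 6 9


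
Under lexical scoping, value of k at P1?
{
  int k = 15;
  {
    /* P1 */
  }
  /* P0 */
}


P1's block does not declare k; resolves to the enclosing declaration at depth 0
k = 15


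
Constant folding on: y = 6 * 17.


6 * 17 = 102 at compile time
Optimized: y = 102


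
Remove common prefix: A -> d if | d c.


Common prefix: 'd'
Factored: A -> d A', A' -> if | c


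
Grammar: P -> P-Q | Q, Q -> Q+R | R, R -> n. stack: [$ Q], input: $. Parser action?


lookahead ∉ {+} so Q won't extend; reduce P -> Q
Action: reduce (P -> Q)


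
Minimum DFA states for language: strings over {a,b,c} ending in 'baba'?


Track the longest suffix of input matching a prefix of 'baba': 5 classes (prefixes of length 0..4)
Minimal DFA: 5 states


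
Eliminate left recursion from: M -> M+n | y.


Left-recursive alternatives: M+n; non-recursive: y
Introduce M': M -> yM', M' -> +nM' | ε


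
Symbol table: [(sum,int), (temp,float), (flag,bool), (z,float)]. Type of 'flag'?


Lookup 'flag' → type bool


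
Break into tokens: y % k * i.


Scan left to right, longest-match per lexeme
Tokens: ID(y), OP(%), ID(k), OP(*), ID(i)


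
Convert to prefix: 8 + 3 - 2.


left-to-right (same/higher precedence on left): tree is (- (+ 8 3) 2)
Prefix: - + 8 3 2


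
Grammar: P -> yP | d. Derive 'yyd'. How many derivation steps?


Derivation: P => yP => yyP => yyd
Steps: 3


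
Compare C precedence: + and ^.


'+' is additive (level 9); '^' is bitwise XOR (level 4)
Higher level binds tighter
'+' has higher precedence than '^'


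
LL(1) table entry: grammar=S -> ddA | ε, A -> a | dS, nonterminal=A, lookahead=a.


For [A, a]: 'a' ∈ FIRST(a)
Entry: A -> a


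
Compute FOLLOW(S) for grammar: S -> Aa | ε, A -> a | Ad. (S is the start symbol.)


$ ∈ FOLLOW(S). For each A -> αBβ: add FIRST(β)\{ε} to FOLLOW(B); if β nullable, add FOLLOW(A).
FOLLOW(S) = {$}


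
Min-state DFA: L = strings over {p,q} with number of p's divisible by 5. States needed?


Track (count of p) mod 5: states 0..4, accept at 0
Minimal DFA: 5 states


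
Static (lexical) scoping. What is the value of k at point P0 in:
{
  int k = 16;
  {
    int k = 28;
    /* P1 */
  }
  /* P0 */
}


k declared in the same block as P0
k = 16


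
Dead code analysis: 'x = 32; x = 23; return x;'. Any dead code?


first assignment to x is overwritten before any read
Dead: 'x = 32'


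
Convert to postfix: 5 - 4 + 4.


Left to right (same or higher precedence on left)
Postfix: 5 4 - 4 +


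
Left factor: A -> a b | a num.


Common prefix: 'a'
Factored: A -> a A', A' -> b | num


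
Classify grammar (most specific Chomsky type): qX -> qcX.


LHS has context (more than one symbol) and |LHS| ≤ |RHS|
Classification: Type 1 (Context-Sensitive)


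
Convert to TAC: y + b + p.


Break into single-operator statements:
t1 = y + b
t2 = t1 + p


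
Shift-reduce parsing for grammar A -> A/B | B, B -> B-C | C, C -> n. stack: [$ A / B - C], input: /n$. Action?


handle 'B-C' on top
Action: reduce (B -> B-C)


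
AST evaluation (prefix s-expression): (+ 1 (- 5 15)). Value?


Evaluate inner: (- 5 15) = -10
Evaluate root: (+ 1 -10) = -9
Result: -9


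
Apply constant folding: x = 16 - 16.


16 - 16 = 0 at compile time
Optimized: x = 0


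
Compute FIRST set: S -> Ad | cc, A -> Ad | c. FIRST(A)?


Per alternative of A: FIRST(Ad) = {c}; FIRST(c) = {c}
FIRST(A) = {c}


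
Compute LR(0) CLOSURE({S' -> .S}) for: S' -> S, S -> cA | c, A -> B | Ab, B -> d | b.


Start: S' -> .S
For each item with dot before a nonterminal B, add B -> .γ for every B-production
Closure: [S' -> .S, S -> .cA, S -> .c]


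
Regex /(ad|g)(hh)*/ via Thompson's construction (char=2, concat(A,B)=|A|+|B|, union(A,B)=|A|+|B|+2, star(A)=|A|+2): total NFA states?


Syntax tree has 5 char leaf(s), 1 union(s), 1 star(s)
chars contribute 5×2 = 10; each union adds +2; each star adds +2
Total: 10 + 2 + 2 = 14 states


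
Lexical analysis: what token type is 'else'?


Pattern: reserved word
Type: KEYWORD


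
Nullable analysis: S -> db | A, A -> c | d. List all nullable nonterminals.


A nonterminal is nullable iff some alternative derives ε (directly, or every symbol in it is nullable)
Nullable: {}


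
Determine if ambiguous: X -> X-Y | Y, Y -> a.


precedence layered via separate nonterminal Y: deterministic
Unambiguous


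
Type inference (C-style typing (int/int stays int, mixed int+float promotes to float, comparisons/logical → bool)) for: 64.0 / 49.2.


Operand types: float / float
Rule: mixed int/float promotes to float; int/int stays int
Result type: float


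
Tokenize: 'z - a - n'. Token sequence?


Scan left to right, longest-match per lexeme
Tokens: ID(z), OP(-), ID(a), OP(-), ID(n)


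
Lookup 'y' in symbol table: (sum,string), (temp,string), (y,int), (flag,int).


Lookup 'y' → type int


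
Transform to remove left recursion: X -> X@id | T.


Left-recursive alternatives: X@id; non-recursive: T
Introduce X': X -> TX', X' -> @idX' | ε


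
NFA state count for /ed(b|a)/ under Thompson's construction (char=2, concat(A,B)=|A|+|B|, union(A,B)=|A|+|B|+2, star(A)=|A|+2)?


Syntax tree has 4 char leaf(s), 1 union(s), 0 star(s)
chars contribute 4×2 = 8; each union adds +2; each star adds +2
Total: 8 + 2 + 0 = 10 states


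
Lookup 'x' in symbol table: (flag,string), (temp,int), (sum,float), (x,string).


Lookup 'x' → type string


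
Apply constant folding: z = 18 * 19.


18 * 19 = 342 at compile time
Optimized: z = 342


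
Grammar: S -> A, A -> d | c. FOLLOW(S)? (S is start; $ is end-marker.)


$ ∈ FOLLOW(S). For each A -> αBβ: add FIRST(β)\{ε} to FOLLOW(B); if β nullable, add FOLLOW(A).
FOLLOW(S) = {$}


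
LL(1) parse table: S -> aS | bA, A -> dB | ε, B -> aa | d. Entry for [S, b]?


For [S, b]: 'b' ∈ FIRST(bA)
Entry: S -> bA


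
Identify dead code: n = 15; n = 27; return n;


first assignment to n is overwritten before any read
Dead: 'n = 15'


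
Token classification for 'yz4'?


Pattern: letter/underscore followed by alphanumerics, not a keyword
Type: IDENTIFIER


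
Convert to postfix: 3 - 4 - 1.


Left to right (same or higher precedence on left)
Postfix: 3 4 - 1 -


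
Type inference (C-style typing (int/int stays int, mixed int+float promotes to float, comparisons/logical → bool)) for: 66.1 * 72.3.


Operand types: float * float
Rule: mixed int/float promotes to float; int/int stays int
Result type: float


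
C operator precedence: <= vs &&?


'<=' is relational (level 7); '&&' is logical AND (level 2)
Higher level binds tighter
'<=' has higher precedence than '&&'


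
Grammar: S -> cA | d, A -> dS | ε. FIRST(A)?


Per alternative of A: FIRST(dS) = {d}; FIRST(ε) = {ε}
FIRST(A) = {d, ε}


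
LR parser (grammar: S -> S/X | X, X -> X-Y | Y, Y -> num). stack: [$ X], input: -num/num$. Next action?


shift '-' to continue X -> X-Y
Action: shift


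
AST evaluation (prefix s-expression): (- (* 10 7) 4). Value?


Evaluate inner: (* 10 7) = 70
Evaluate root: (- 70 4) = 66
Result: 66


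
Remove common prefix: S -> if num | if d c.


Common prefix: 'if'
Factored: S -> if S', S' -> num | d c


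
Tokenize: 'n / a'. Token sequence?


Scan left to right, longest-match per lexeme
Tokens: ID(n), OP(/), ID(a)


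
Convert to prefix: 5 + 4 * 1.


'*' binds tighter: tree is (+ 5 (* 4 1))
Prefix: + 5 * 4 1


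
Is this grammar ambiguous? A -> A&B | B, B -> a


precedence layered via separate nonterminal B: deterministic
Unambiguous


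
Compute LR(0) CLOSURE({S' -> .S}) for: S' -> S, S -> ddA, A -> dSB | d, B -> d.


Start: S' -> .S
For each item with dot before a nonterminal B, add B -> .γ for every B-production
Closure: [S' -> .S, S -> .ddA]


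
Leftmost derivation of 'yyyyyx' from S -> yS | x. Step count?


Derivation: S => yS => yyS => yyyS => yyyyS => yyyyyS => yyyyyx
Steps: 6


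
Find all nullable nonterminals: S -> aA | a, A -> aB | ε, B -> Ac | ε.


A nonterminal is nullable iff some alternative derives ε (directly, or every symbol in it is nullable)
Nullable: {A, B}


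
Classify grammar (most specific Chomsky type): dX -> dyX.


LHS has context (more than one symbol) and |LHS| ≤ |RHS|
Classification: Type 1 (Context-Sensitive)


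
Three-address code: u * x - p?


Break into single-operator statements:
t1 = u * x
t2 = t1 - p


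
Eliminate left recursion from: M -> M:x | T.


Left-recursive alternatives: M:x; non-recursive: T
Introduce M': M -> TM', M' -> :xM' | ε


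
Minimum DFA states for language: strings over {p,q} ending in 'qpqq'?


Track the longest suffix of input matching a prefix of 'qpqq': 5 classes (prefixes of length 0..4)
Minimal DFA: 5 states


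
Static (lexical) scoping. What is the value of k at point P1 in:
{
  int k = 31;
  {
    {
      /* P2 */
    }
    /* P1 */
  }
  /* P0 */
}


P1's block does not declare k; resolves to the enclosing declaration at depth 0
k = 31


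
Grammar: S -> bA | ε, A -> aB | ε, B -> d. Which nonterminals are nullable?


A nonterminal is nullable iff some alternative derives ε (directly, or every symbol in it is nullable)
Nullable: {A, S}


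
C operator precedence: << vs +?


'+' is additive (level 9); '<<' is shift (level 8)
Higher level binds tighter
'+' has higher precedence than '<<'


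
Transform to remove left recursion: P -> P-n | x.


Left-recursive alternatives: P-n; non-recursive: x
Introduce P': P -> xP', P' -> -nP' | ε


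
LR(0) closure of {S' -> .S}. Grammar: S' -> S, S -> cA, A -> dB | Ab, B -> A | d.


Start: S' -> .S
For each item with dot before a nonterminal B, add B -> .γ for every B-production
Closure: [S' -> .S, S -> .cA]


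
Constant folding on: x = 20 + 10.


20 + 10 = 30 at compile time
Optimized: x = 30


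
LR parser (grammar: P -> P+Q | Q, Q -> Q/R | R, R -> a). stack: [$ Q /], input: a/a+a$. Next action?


no handle; shift 'a'
Action: shift


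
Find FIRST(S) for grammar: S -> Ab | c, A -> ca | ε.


Per alternative of S: FIRST(Ab) = {b, c}; FIRST(c) = {c}
FIRST(S) = {b, c}


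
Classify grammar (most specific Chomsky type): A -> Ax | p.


Left-linear: every RHS is a terminal or one nonterminal followed by a terminal
Classification: Type 3 (Regular)


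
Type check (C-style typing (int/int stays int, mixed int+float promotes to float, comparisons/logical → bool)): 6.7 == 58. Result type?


Operand types: float == int
Rule: comparison yields bool
Result type: bool


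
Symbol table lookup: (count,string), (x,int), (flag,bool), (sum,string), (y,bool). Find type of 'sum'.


Lookup 'sum' → type string


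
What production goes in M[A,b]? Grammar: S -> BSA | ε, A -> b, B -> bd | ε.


For [A, b]: 'b' ∈ FIRST(b)
Entry: A -> b


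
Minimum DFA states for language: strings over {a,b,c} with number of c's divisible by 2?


Track (count of c) mod 2: states 0..1, accept at 0
Minimal DFA: 2 states


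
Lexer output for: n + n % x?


Scan left to right, longest-match per lexeme
Tokens: ID(n), OP(+), ID(n), OP(%), ID(x)


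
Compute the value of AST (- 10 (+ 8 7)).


Evaluate inner: (+ 8 7) = 15
Evaluate root: (- 10 15) = -5
Result: -5


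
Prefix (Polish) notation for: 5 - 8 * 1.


'*' binds tighter: tree is (- 5 (* 8 1))
Prefix: - 5 * 8 1


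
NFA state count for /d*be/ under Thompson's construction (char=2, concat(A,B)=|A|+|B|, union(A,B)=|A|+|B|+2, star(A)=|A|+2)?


Syntax tree has 3 char leaf(s), 0 union(s), 1 star(s)
chars contribute 3×2 = 6; each union adds +2; each star adds +2
Total: 6 + 0 + 2 = 8 states


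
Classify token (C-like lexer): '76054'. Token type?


Pattern: digits only
Type: INTEGER_LITERAL


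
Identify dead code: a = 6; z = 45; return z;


a is assigned but never read
Dead: 'a = 6'


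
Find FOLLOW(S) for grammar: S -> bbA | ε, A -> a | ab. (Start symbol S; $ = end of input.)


$ ∈ FOLLOW(S). For each A -> αBβ: add FIRST(β)\{ε} to FOLLOW(B); if β nullable, add FOLLOW(A).
FOLLOW(S) = {$}


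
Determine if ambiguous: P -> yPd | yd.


balanced y^n…d^n: each string has a unique parse
Unambiguous


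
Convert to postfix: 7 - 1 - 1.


Left to right (same or higher precedence on left)
Postfix: 7 1 - 1 -


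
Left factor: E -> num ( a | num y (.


Common prefix: 'num'
Factored: E -> num E', E' -> ( a | y (


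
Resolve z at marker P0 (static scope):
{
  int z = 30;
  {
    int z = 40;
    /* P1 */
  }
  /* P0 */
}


z declared in the same block as P0
z = 30


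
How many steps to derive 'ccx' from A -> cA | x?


Derivation: A => cA => ccA => ccx
Steps: 3


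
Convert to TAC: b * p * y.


Break into single-operator statements:
t1 = b * p
t2 = t1 * y


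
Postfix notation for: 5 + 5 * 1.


* has higher precedence, evaluate 5*1 first
Postfix: 5 5 1 * +


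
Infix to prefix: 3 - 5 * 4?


'*' binds tighter: tree is (- 3 (* 5 4))
Prefix: - 3 * 5 4


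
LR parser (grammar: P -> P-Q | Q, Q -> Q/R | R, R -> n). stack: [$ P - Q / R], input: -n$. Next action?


handle 'Q/R' on top
Action: reduce (Q -> Q/R)


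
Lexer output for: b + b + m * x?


Scan left to right, longest-match per lexeme
Tokens: ID(b), OP(+), ID(b), OP(+), ID(m), OP(*), ID(x)


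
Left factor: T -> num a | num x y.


Common prefix: 'num'
Factored: T -> num T', T' -> a | x y


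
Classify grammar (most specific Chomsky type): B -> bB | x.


Right-linear: every RHS is a terminal or a terminal followed by one nonterminal
Classification: Type 3 (Regular)


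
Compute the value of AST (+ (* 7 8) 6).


Evaluate inner: (* 7 8) = 56
Evaluate root: (+ 56 6) = 62
Result: 62


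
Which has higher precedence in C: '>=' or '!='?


'>=' is relational (level 7); '!=' is equality (level 6)
Higher level binds tighter
'>=' has higher precedence than '!='


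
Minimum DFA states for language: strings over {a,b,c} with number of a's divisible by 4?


Track (count of a) mod 4: states 0..3, accept at 0
Minimal DFA: 4 states


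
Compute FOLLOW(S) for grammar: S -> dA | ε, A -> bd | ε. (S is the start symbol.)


$ ∈ FOLLOW(S). For each A -> αBβ: add FIRST(β)\{ε} to FOLLOW(B); if β nullable, add FOLLOW(A).
FOLLOW(S) = {$}


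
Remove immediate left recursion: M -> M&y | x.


Left-recursive alternatives: M&y; non-recursive: x
Introduce M': M -> xM', M' -> &yM' | ε


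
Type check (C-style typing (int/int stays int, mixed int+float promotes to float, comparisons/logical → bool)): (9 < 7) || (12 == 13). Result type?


Operand types: bool || bool
Rule: logical operators take bool operands and yield bool
Result type: bool


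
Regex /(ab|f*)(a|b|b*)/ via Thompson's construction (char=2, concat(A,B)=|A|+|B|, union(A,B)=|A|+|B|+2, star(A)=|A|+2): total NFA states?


Syntax tree has 6 char leaf(s), 3 union(s), 2 star(s)
chars contribute 6×2 = 12; each union adds +2; each star adds +2
Total: 12 + 6 + 4 = 22 states


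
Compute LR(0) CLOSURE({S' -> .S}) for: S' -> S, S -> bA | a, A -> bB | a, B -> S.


Start: S' -> .S
For each item with dot before a nonterminal B, add B -> .γ for every B-production
Closure: [S' -> .S, S -> .bA, S -> .a]


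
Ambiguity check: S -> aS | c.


right-linear, alternatives start with distinct terminals 'a' vs 'c': unique leftmost derivation
Unambiguous


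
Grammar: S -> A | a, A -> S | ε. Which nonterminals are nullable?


A nonterminal is nullable iff some alternative derives ε (directly, or every symbol in it is nullable)
Nullable: {A, S}


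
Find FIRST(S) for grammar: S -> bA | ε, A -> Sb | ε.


Per alternative of S: FIRST(bA) = {b}; FIRST(ε) = {ε}
FIRST(S) = {b, ε}


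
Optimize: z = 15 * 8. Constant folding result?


15 * 8 = 120 at compile time
Optimized: z = 120


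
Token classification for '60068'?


Pattern: digits only
Type: INTEGER_LITERAL


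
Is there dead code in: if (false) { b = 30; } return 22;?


condition is constant false, so the whole block is unreachable
Dead: 'if (false) { b = 30; }'


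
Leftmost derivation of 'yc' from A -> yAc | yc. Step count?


Derivation: A => yc
Steps: 1


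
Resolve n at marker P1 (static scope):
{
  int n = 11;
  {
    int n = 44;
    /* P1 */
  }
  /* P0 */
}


n declared in the same block as P1
n = 44


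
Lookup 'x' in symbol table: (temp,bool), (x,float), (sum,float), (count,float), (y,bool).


Lookup 'x' → type float


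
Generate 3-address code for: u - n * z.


Break into single-operator statements:
t1 = n * z
t2 = u - t1


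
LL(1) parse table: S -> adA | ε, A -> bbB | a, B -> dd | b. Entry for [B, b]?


For [B, b]: 'b' ∈ FIRST(b)
Entry: B -> b


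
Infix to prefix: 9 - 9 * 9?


'*' binds tighter: tree is (- 9 (* 9 9))
Prefix: - 9 * 9 9


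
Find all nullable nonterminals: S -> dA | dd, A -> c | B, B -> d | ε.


A nonterminal is nullable iff some alternative derives ε (directly, or every symbol in it is nullable)
Nullable: {A, B}


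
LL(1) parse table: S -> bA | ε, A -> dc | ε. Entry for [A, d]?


For [A, d]: 'd' ∈ FIRST(dc)
Entry: A -> dc


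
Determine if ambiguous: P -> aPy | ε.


balanced a^n…y^n: each string has a unique parse
Unambiguous


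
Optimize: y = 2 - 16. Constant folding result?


2 - 16 = -14 at compile time
Optimized: y = -14


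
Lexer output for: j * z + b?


Scan left to right, longest-match per lexeme
Tokens: ID(j), OP(*), ID(z), OP(+), ID(b)


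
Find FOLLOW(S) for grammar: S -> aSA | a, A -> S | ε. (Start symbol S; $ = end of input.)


$ ∈ FOLLOW(S). For each A -> αBβ: add FIRST(β)\{ε} to FOLLOW(B); if β nullable, add FOLLOW(A).
FOLLOW(S) = {$, a}


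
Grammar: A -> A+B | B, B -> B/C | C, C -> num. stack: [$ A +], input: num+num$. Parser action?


no handle ('A+' is not any RHS); shift 'num'
Action: shift


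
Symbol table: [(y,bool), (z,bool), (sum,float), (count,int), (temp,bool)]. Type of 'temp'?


Lookup 'temp' → type bool


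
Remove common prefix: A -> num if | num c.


Common prefix: 'num'
Factored: A -> num A', A' -> if | c


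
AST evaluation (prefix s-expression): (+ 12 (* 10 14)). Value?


Evaluate inner: (* 10 14) = 140
Evaluate root: (+ 12 140) = 152
Result: 152


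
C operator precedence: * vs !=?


'*' is multiplicative (level 10); '!=' is equality (level 6)
Higher level binds tighter
'*' has higher precedence than '!='


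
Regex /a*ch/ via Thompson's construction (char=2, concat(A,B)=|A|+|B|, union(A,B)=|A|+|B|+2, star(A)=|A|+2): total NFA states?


Syntax tree has 3 char leaf(s), 0 union(s), 1 star(s)
chars contribute 3×2 = 6; each union adds +2; each star adds +2
Total: 6 + 0 + 2 = 8 states


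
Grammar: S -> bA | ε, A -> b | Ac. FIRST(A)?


Per alternative of A: FIRST(b) = {b}; FIRST(Ac) = {b}
FIRST(A) = {b}


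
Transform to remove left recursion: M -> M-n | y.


Left-recursive alternatives: M-n; non-recursive: y
Introduce M': M -> yM', M' -> -nM' | ε


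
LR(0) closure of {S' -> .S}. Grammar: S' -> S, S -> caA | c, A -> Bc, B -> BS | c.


Start: S' -> .S
For each item with dot before a nonterminal B, add B -> .γ for every B-production
Closure: [S' -> .S, S -> .caA, S -> .c]


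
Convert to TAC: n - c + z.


Break into single-operator statements:
t1 = n - c
t2 = t1 + z


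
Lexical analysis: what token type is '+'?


Pattern: operator symbol
Type: OPERATOR


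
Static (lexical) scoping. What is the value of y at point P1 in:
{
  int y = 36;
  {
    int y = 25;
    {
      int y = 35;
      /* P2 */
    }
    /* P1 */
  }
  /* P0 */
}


y declared in the same block as P1
y = 25


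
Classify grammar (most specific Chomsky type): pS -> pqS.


LHS has context (more than one symbol) and |LHS| ≤ |RHS|
Classification: Type 1 (Context-Sensitive)


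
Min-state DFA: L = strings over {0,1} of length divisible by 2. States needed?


Track length mod 2: states 0..1, accept at 0
Minimal DFA: 2 states


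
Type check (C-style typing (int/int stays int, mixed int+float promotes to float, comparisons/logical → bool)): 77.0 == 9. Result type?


Operand types: float == int
Rule: comparison yields bool
Result type: bool


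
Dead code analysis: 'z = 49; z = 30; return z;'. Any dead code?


first assignment to z is overwritten before any read
Dead: 'z = 49'


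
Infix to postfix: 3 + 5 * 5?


* has higher precedence, evaluate 5*5 first
Postfix: 3 5 5 * +


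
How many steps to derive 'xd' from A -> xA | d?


Derivation: A => xA => xd
Steps: 2


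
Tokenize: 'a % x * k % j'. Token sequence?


Scan left to right, longest-match per lexeme
Tokens: ID(a), OP(%), ID(x), OP(*), ID(k), OP(%), ID(j)


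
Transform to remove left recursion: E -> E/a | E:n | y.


Left-recursive alternatives: E/a, E:n; non-recursive: y
Introduce E': E -> yE', E' -> /aE' | :nE' | ε


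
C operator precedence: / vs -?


'/' is multiplicative (level 10); '-' is additive (level 9)
Higher level binds tighter
'/' has higher precedence than '-'


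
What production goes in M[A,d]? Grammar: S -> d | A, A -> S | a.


For [A, d]: 'd' ∈ FIRST(S)
Entry: A -> S


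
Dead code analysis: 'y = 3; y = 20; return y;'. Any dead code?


first assignment to y is overwritten before any read
Dead: 'y = 3'


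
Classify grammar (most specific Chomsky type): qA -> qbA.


LHS has context (more than one symbol) and |LHS| ≤ |RHS|
Classification: Type 1 (Context-Sensitive)


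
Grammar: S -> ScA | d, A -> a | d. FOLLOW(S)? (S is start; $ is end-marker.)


$ ∈ FOLLOW(S). For each A -> αBβ: add FIRST(β)\{ε} to FOLLOW(B); if β nullable, add FOLLOW(A).
FOLLOW(S) = {$, c}


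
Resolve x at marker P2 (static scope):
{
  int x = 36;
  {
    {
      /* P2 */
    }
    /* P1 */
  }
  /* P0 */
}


P2's block does not declare x; resolves to the enclosing declaration at depth 0
x = 36


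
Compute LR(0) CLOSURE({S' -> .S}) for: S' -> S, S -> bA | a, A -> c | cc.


Start: S' -> .S
For each item with dot before a nonterminal B, add B -> .γ for every B-production
Closure: [S' -> .S, S -> .bA, S -> .a]


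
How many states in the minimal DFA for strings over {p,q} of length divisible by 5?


Track length mod 5: states 0..4, accept at 0
Minimal DFA: 5 states


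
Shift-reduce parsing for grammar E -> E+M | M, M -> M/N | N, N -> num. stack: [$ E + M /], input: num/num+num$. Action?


no handle; shift 'num'
Action: shift


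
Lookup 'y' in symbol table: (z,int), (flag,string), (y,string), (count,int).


Lookup 'y' → type string


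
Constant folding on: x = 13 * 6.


13 * 6 = 78 at compile time
Optimized: x = 78


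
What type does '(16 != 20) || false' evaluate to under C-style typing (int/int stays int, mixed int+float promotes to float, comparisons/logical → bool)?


Operand types: bool || bool
Rule: logical operators take bool operands and yield bool
Result type: bool


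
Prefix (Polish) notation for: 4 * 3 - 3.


left-to-right (same/higher precedence on left): tree is (- (* 4 3) 3)
Prefix: - * 4 3 3


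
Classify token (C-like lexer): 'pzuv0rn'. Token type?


Pattern: letter/underscore followed by alphanumerics, not a keyword
Type: IDENTIFIER


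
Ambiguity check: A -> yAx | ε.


balanced y^n…x^n: each string has a unique parse
Unambiguous


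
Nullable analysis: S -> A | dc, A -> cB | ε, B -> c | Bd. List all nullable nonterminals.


A nonterminal is nullable iff some alternative derives ε (directly, or every symbol in it is nullable)
Nullable: {A, S}


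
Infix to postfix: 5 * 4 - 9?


Left to right (same or higher precedence on left)
Postfix: 5 4 * 9 -


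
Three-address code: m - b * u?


Break into single-operator statements:
t1 = b * u
t2 = m - t1


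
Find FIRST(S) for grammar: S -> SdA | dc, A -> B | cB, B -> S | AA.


Per alternative of S: FIRST(SdA) = {d}; FIRST(dc) = {d}
FIRST(S) = {d}


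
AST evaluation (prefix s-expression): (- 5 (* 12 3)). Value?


Evaluate inner: (* 12 3) = 36
Evaluate root: (- 5 36) = -31
Result: -31


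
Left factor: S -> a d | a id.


Common prefix: 'a'
Factored: S -> a S', S' -> d | id


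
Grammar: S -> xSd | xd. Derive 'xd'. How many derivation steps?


Derivation: S => xd
Steps: 1


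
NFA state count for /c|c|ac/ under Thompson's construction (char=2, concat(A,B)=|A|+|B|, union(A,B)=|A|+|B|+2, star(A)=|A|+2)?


Syntax tree has 4 char leaf(s), 2 union(s), 0 star(s)
chars contribute 4×2 = 8; each union adds +2; each star adds +2
Total: 8 + 4 + 0 = 12 states


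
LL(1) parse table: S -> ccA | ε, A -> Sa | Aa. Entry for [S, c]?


For [S, c]: 'c' ∈ FIRST(ccA)
Entry: S -> ccA


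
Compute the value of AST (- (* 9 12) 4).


Evaluate inner: (* 9 12) = 108
Evaluate root: (- 108 4) = 104
Result: 104


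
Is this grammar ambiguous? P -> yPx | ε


balanced y^n…x^n: each string has a unique parse
Unambiguous


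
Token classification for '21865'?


Pattern: digits only
Type: INTEGER_LITERAL


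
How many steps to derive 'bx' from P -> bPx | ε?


Derivation: P => bPx => bx
Steps: 2


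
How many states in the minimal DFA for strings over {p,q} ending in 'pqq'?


Track the longest suffix of input matching a prefix of 'pqq': 4 classes (prefixes of length 0..3)
Minimal DFA: 4 states


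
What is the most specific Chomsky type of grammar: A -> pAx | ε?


Single nonterminal LHS, but p^n x^n is not regular
Classification: Type 2 (Context-Free)


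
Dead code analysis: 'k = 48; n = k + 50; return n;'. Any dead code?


k is read by n's definition; n is returned
No dead code


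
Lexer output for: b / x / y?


Scan left to right, longest-match per lexeme
Tokens: ID(b), OP(/), ID(x), OP(/), ID(y)


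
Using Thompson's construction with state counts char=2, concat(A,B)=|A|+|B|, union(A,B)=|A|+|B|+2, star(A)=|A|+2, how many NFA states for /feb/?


Syntax tree has 3 char leaf(s), 0 union(s), 0 star(s)
chars contribute 3×2 = 6; each union adds +2; each star adds +2
Total: 6 + 0 + 0 = 6 states


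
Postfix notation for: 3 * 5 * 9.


Left to right (same or higher precedence on left)
Postfix: 3 5 * 9 *


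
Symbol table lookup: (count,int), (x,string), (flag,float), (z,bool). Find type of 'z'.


Lookup 'z' → type bool


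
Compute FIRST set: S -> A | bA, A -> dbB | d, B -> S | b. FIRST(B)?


Per alternative of B: FIRST(S) = {b, d}; FIRST(b) = {b}
FIRST(B) = {b, d}


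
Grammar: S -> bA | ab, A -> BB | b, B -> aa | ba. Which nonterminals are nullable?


A nonterminal is nullable iff some alternative derives ε (directly, or every symbol in it is nullable)
Nullable: {}


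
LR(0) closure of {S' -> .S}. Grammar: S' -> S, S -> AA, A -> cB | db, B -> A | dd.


Start: S' -> .S
For each item with dot before a nonterminal B, add B -> .γ for every B-production
Closure: [S' -> .S, S -> .AA, A -> .cB, A -> .db]


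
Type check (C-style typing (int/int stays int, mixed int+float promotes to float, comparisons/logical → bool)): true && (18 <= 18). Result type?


Operand types: bool && bool
Rule: logical operators take bool operands and yield bool
Result type: bool


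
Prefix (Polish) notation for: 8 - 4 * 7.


'*' binds tighter: tree is (- 8 (* 4 7))
Prefix: - 8 * 4 7


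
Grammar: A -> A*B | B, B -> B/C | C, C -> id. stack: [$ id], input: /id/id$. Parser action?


'id' on top is the handle for C -> id
Action: reduce (C -> id)


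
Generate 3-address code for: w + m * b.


Break into single-operator statements:
t1 = m * b
t2 = w + t1


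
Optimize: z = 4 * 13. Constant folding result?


4 * 13 = 52 at compile time
Optimized: z = 52


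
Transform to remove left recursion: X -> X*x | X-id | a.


Left-recursive alternatives: X*x, X-id; non-recursive: a
Introduce X': X -> aX', X' -> *xX' | -idX' | ε


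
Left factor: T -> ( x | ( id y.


Common prefix: '('
Factored: T -> ( T', T' -> x | id y


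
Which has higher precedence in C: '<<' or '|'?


'<<' is shift (level 8); '|' is bitwise OR (level 3)
Higher level binds tighter
'<<' has higher precedence than '|'


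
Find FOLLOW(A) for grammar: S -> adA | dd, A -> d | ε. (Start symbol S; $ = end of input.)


$ ∈ FOLLOW(S). For each A -> αBβ: add FIRST(β)\{ε} to FOLLOW(B); if β nullable, add FOLLOW(A).
FOLLOW(A) = {$}


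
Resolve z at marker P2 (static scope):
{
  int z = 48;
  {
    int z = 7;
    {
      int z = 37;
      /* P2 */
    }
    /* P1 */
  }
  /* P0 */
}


z declared in the same block as P2
z = 37


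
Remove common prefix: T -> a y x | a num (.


Common prefix: 'a'
Factored: T -> a T', T' -> y x | num (


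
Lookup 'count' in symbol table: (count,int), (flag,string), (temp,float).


Lookup 'count' → type int


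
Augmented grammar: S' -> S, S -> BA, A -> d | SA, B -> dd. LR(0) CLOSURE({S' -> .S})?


Start: S' -> .S
For each item with dot before a nonterminal B, add B -> .γ for every B-production
Closure: [S' -> .S, S -> .BA, B -> .dd]


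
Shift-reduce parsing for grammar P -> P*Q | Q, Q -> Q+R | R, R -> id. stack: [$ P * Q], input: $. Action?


handle 'P*Q' on top; lookahead ∈ FOLLOW(P) = {*, $}
Action: reduce (P -> P*Q)


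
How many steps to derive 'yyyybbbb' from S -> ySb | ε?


Derivation: S => ySb => yySbb => yyySbbb => yyyySbbbb => yyyybbbb
Steps: 5


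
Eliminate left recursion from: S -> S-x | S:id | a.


Left-recursive alternatives: S-x, S:id; non-recursive: a
Introduce S': S -> aS', S' -> -xS' | :idS' | ε


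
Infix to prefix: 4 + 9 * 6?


'*' binds tighter: tree is (+ 4 (* 9 6))
Prefix: + 4 * 9 6


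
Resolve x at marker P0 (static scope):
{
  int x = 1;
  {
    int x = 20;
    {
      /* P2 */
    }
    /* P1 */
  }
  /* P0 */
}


x declared in the same block as P0
x = 1


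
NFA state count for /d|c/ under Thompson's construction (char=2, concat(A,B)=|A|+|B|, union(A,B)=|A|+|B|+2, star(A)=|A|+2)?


Syntax tree has 2 char leaf(s), 1 union(s), 0 star(s)
chars contribute 2×2 = 4; each union adds +2; each star adds +2
Total: 4 + 2 + 0 = 6 states


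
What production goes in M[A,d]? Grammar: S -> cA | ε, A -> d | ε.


For [A, d]: 'd' ∈ FIRST(d)
Entry: A -> d


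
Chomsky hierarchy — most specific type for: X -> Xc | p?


Left-linear: every RHS is a terminal or one nonterminal followed by a terminal
Classification: Type 3 (Regular)


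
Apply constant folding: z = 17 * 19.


17 * 19 = 323 at compile time
Optimized: z = 323


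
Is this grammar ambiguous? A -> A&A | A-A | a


'a&a-a' has two parse trees (no precedence encoded between & and -)
Ambiguous


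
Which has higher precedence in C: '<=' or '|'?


'<=' is relational (level 7); '|' is bitwise OR (level 3)
Higher level binds tighter
'<=' has higher precedence than '|'


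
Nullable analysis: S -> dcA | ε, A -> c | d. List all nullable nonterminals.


A nonterminal is nullable iff some alternative derives ε (directly, or every symbol in it is nullable)
Nullable: {S}


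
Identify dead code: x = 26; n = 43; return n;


x is assigned but never read
Dead: 'x = 26'


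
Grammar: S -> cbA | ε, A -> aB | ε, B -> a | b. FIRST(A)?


Per alternative of A: FIRST(aB) = {a}; FIRST(ε) = {ε}
FIRST(A) = {a, ε}


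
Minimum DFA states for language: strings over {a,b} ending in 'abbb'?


Track the longest suffix of input matching a prefix of 'abbb': 5 classes (prefixes of length 0..4)
Minimal DFA: 5 states


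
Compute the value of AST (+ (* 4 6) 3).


Evaluate inner: (* 4 6) = 24
Evaluate root: (+ 24 3) = 27
Result: 27


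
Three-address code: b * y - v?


Break into single-operator statements:
t1 = b * y
t2 = t1 - v


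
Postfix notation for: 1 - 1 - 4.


Left to right (same or higher precedence on left)
Postfix: 1 1 - 4 -


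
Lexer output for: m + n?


Scan left to right, longest-match per lexeme
Tokens: ID(m), OP(+), ID(n)


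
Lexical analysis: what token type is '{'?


Pattern: delimiter/punctuation
Type: PUNCTUATION


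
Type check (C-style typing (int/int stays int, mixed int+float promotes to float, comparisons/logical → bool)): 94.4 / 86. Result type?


Operand types: float / int
Rule: mixed int/float promotes to float; int/int stays int
Result type: float


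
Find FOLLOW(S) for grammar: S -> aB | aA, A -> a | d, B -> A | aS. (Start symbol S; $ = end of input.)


$ ∈ FOLLOW(S). For each A -> αBβ: add FIRST(β)\{ε} to FOLLOW(B); if β nullable, add FOLLOW(A).
FOLLOW(S) = {$}


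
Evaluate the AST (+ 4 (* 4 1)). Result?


Evaluate inner: (* 4 1) = 4
Evaluate root: (+ 4 4) = 8
Result: 8


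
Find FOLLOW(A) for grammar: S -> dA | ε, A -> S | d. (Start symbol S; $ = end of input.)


$ ∈ FOLLOW(S). For each A -> αBβ: add FIRST(β)\{ε} to FOLLOW(B); if β nullable, add FOLLOW(A).
FOLLOW(A) = {$}


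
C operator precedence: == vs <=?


'<=' is relational (level 7); '==' is equality (level 6)
Higher level binds tighter
'<=' has higher precedence than '=='


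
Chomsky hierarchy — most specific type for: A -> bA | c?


Right-linear: every RHS is a terminal or a terminal followed by one nonterminal
Classification: Type 3 (Regular)


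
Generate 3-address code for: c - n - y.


Break into single-operator statements:
t1 = c - n
t2 = t1 - y


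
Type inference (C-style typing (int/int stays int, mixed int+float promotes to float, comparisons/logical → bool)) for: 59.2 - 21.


Operand types: float - int
Rule: mixed int/float promotes to float; int/int stays int
Result type: float


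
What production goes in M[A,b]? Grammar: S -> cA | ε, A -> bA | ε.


For [A, b]: 'b' ∈ FIRST(bA)
Entry: A -> bA


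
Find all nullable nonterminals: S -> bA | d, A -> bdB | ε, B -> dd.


A nonterminal is nullable iff some alternative derives ε (directly, or every symbol in it is nullable)
Nullable: {A}


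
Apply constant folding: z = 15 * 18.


15 * 18 = 270 at compile time
Optimized: z = 270


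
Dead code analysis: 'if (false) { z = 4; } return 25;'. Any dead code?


condition is constant false, so the whole block is unreachable
Dead: 'if (false) { z = 4; }'


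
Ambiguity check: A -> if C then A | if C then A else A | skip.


dangling else: 'if C then if C then skip else skip' parses two ways
Ambiguous


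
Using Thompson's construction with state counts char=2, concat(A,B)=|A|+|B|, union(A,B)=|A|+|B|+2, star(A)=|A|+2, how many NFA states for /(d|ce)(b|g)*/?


Syntax tree has 5 char leaf(s), 2 union(s), 1 star(s)
chars contribute 5×2 = 10; each union adds +2; each star adds +2
Total: 10 + 4 + 2 = 16 states


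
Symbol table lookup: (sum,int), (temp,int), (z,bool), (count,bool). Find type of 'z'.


Lookup 'z' → type bool


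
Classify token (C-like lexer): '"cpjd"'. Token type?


Pattern: double-quoted sequence
Type: STRING_LITERAL


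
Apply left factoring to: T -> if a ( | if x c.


Common prefix: 'if'
Factored: T -> if T', T' -> a ( | x c


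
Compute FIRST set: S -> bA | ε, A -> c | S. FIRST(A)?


Per alternative of A: FIRST(c) = {c}; FIRST(S) = {b, ε}
FIRST(A) = {b, c, ε}


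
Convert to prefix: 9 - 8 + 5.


left-to-right (same/higher precedence on left): tree is (+ (- 9 8) 5)
Prefix: + - 9 8 5


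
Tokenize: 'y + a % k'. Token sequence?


Scan left to right, longest-match per lexeme
Tokens: ID(y), OP(+), ID(a), OP(%), ID(k)


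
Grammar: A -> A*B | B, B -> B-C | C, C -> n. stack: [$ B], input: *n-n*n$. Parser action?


lookahead ∉ {-} so B won't extend; reduce A -> B
Action: reduce (A -> B)


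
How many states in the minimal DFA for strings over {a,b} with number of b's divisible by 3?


Track (count of b) mod 3: states 0..2, accept at 0
Minimal DFA: 3 states


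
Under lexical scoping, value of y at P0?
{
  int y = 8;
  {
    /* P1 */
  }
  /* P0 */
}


y declared in the same block as P0
y = 8


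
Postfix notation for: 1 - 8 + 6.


Left to right (same or higher precedence on left)
Postfix: 1 8 - 6 +


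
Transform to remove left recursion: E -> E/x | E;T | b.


Left-recursive alternatives: E/x, E;T; non-recursive: b
Introduce E': E -> bE', E' -> /xE' | ;TE' | ε


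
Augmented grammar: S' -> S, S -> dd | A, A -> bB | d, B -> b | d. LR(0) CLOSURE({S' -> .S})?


Start: S' -> .S
For each item with dot before a nonterminal B, add B -> .γ for every B-production
Closure: [S' -> .S, S -> .dd, S -> .A, A -> .bB, A -> .d]


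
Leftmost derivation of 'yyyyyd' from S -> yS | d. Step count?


Derivation: S => yS => yyS => yyyS => yyyyS => yyyyyS => yyyyyd
Steps: 6


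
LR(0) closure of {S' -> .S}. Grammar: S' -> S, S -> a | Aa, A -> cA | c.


Start: S' -> .S
For each item with dot before a nonterminal B, add B -> .γ for every B-production
Closure: [S' -> .S, S -> .a, S -> .Aa, A -> .cA, A -> .c]


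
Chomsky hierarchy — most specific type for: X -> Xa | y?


Left-linear: every RHS is a terminal or one nonterminal followed by a terminal
Classification: Type 3 (Regular)


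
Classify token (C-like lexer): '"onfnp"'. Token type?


Pattern: double-quoted sequence
Type: STRING_LITERAL


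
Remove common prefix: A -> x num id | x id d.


Common prefix: 'x'
Factored: A -> x A', A' -> num id | id d


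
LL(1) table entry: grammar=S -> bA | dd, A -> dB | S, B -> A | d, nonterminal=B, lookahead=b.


For [B, b]: 'b' ∈ FIRST(A)
Entry: B -> A


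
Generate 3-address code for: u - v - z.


Break into single-operator statements:
t1 = u - v
t2 = t1 - z


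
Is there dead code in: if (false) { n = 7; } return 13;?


condition is constant false, so the whole block is unreachable
Dead: 'if (false) { n = 7; }'


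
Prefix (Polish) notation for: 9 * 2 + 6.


left-to-right (same/higher precedence on left): tree is (+ (* 9 2) 6)
Prefix: + * 9 2 6


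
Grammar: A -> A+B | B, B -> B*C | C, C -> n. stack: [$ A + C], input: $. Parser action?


'C' (not preceded by B*) is the handle for B -> C
Action: reduce (B -> C)


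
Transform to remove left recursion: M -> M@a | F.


Left-recursive alternatives: M@a; non-recursive: F
Introduce M': M -> FM', M' -> @aM' | ε


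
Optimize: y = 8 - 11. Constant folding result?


8 - 11 = -3 at compile time
Optimized: y = -3


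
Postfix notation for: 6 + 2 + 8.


Left to right (same or higher precedence on left)
Postfix: 6 2 + 8 +


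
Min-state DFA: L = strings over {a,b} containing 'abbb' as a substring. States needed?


KMP-style automaton: 4 progress states + 1 absorbing accept = 5
Minimal DFA: 5 states
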